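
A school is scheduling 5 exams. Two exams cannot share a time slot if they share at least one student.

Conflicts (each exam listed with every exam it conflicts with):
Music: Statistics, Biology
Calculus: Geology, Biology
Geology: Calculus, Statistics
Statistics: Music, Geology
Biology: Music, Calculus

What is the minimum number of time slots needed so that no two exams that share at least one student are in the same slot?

The cycle Statistics-Geology-Calculus-Biology-Music-Statistics has odd length 5, so it cannot be 2-colored; at least 3 time slots are needed.
A valid assignment using 3 time slots: Music=1, Calculus=1, Geology=2, Statistics=3, Biology=2. Every pair that conflicts lands in different time slots.

3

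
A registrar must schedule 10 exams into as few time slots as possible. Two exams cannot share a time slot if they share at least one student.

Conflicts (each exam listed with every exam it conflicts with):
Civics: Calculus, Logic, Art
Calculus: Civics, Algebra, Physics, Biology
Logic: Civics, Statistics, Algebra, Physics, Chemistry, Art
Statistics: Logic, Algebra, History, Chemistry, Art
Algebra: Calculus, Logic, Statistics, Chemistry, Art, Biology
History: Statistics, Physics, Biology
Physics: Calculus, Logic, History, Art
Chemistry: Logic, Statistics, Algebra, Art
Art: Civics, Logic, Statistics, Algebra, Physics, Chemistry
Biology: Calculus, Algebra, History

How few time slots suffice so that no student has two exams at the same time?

5

Logic, Statistics, Algebra, Chemistry, Art are mutually in conflict, so at least 5 time slots are needed.
5 time slots suffice: time slot 1 → {Calculus, Logic, History}; time slot 2 → {Civics, Algebra, Physics}; time slot 3 → {Art, Biology}; time slot 4 → {Statistics}; time slot 5 → {Chemistry}. Each listed conflict is separated.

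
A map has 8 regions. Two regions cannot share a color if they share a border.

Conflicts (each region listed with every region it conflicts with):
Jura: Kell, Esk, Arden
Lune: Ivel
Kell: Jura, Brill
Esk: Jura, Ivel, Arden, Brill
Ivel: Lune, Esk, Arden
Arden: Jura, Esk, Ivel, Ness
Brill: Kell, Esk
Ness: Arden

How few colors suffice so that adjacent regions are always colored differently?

Esk, Ivel, Arden all conflict with each other, so at least 3 colors are needed.
3 colors suffice: color 1 → {Lune, Arden, Brill}; color 2 → {Kell, Esk, Ness}; color 3 → {Jura, Ivel}. No two conflicting regions share a color.

3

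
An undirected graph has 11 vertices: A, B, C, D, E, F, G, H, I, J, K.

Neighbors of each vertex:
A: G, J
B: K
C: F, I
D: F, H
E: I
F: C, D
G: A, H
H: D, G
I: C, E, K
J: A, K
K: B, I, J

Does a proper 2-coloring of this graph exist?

The cycle D-H-G-A-J-K-I-C-F-D has odd length 9, so it cannot be 2-colored; at least 3 colors are needed.
So 2 colors are not enough.

No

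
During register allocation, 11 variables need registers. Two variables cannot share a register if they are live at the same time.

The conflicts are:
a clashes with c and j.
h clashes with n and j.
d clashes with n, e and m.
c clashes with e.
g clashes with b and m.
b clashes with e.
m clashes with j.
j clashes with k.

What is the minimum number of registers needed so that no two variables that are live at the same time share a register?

3

The cycle d-m-g-b-e-d has odd length 5, so it cannot be 2-colored; at least 3 registers are needed.
Using 3 registers: a=2, h=3, d=1, c=1, n=2, g=1, b=3, e=2, m=2, j=1, k=2. No two conflicting variables share a register.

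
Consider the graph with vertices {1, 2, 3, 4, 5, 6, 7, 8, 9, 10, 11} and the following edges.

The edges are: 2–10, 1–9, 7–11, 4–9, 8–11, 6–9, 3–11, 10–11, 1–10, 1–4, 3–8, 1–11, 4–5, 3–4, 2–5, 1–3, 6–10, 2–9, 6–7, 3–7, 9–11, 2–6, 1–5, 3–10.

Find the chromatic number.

4

1, 3, 10, 11 are mutually adjacent (a clique of size 4), so at least 4 colors are needed.
4 colors suffice: 1=c, 2=c, 3=a, 4=b, 5=a, 6=b, 7=c, 8=c, 9=a, 10=d, 11=b. Every edge joins two different colors.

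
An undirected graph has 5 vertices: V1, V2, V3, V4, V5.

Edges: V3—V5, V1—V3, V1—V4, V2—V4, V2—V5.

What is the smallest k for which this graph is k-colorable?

The cycle V5-V2-V4-V1-V3-V5 has odd length 5, so it cannot be 2-colored; at least 3 colors are needed.
3 colors suffice: color 1 → {V3, V4}; color 2 → {V1, V2}; color 3 → {V5}. Every edge joins two different colors.

3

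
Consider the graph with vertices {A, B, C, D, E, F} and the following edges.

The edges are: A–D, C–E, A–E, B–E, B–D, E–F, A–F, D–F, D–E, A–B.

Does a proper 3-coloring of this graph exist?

No

A, D, E, F are mutually adjacent (a clique of size 4), so at least 4 colors are needed.
So 3 colors are not enough.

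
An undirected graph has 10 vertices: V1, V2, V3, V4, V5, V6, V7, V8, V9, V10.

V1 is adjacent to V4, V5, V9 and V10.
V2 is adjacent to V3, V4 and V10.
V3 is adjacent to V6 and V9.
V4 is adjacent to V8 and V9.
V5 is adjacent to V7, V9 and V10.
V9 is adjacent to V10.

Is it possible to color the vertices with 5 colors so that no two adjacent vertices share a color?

The chromatic number is 4. V1, V5, V9, V10 form a clique, so at least 4 colors are needed.
4 colors suffice: color 1 → {V2, V6, V7, V8, V9}; color 2 → {V3, V4, V5}; color 3 → {V1}; color 4 → {V10}.
Since 5 ≥ 4, a proper 5-coloring certainly exists.

Yes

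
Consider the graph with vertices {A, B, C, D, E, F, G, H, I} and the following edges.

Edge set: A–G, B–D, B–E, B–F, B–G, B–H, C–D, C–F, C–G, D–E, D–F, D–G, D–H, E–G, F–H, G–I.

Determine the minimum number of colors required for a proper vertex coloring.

B, D, F, H are mutually adjacent (a clique of size 4), so at least 4 colors are needed.
4 colors suffice: color 1 → {A, D, I}; color 2 → {F, G}; color 3 → {B, C}; color 4 → {E, H}. Every edge joins two different colors.

4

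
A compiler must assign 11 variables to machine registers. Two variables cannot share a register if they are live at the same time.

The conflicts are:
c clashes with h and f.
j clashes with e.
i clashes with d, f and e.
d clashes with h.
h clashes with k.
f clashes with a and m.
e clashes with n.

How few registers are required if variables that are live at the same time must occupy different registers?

The cycle h-c-f-i-d-h has odd length 5, so it cannot be 2-colored; at least 3 registers are needed.
A valid assignment using 3 registers: c=2, j=2, i=2, d=3, h=1, f=1, k=2, a=2, m=2, e=1, n=2. Each listed conflict is separated.

3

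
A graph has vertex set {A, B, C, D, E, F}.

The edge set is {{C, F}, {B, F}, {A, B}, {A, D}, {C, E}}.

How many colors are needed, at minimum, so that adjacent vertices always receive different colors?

A and D are adjacent, so at least 2 colors are needed.
2 colors suffice: color 1 → {A, E, F}; color 2 → {B, C, D}. No two adjacent vertices share a color.

2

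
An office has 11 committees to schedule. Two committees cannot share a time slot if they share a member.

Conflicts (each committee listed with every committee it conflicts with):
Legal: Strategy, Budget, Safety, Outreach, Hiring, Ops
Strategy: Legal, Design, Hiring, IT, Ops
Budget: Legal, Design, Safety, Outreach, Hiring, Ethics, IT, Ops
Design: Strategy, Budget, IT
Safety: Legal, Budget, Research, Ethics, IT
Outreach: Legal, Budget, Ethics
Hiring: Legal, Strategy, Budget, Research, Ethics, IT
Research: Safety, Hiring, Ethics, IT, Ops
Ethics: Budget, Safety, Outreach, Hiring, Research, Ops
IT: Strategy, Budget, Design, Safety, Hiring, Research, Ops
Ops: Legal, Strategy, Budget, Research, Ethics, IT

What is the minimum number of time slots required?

3

Research, IT, Ops all conflict with each other, so at least 3 time slots are needed.
3 time slots suffice: time slot 1 → {Strategy, Budget, Research}; time slot 2 → {Legal, Ethics, IT}; time slot 3 → {Design, Safety, Outreach, Hiring, Ops}. No two conflicting committees share a time slot.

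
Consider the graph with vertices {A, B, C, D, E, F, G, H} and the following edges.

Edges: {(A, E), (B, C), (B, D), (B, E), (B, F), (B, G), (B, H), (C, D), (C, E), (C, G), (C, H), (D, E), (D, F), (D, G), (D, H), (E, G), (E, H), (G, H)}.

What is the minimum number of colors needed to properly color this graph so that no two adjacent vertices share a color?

6

B, C, D, E, G, H are mutually adjacent (a clique of size 6), so at least 6 colors are needed.
One proper 6-coloring: A=2, B=3, C=6, D=2, E=1, F=1, G=4, H=5. Each edge has distinct colors on its endpoints.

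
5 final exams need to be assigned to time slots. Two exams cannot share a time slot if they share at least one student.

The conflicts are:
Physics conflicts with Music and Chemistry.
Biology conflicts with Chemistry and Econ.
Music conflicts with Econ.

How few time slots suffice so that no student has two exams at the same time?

The cycle Econ-Music-Physics-Chemistry-Biology-Econ has odd length 5, so it cannot be 2-colored; at least 3 time slots are needed.
3 time slots suffice: Physics=1, Biology=2, Music=2, Chemistry=3, Econ=1. Each listed conflict is separated.

3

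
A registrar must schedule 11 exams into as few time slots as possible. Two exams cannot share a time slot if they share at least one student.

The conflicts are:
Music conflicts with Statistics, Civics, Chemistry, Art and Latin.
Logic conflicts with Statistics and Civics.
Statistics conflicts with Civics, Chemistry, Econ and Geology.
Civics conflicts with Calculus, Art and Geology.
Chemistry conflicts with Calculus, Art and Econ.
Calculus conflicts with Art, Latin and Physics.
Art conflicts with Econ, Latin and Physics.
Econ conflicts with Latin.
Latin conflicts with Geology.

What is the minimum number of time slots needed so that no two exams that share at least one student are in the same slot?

3

Logic, Statistics, Civics all conflict with each other, so at least 3 time slots are needed.
3 time slots suffice: time slot 1 → {Statistics, Art}; time slot 2 → {Civics, Chemistry, Latin, Physics}; time slot 3 → {Music, Logic, Calculus, Econ, Geology}. No two conflicting exams share a time slot.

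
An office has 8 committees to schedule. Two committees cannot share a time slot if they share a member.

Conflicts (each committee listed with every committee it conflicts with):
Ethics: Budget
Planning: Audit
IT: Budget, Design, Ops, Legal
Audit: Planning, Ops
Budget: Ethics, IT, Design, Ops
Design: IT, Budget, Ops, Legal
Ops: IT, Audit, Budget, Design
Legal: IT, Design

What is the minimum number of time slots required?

4

IT, Budget, Design, Ops are mutually in conflict, so at least 4 time slots are needed.
Using 4 time slots: Ethics=1, Planning=2, IT=1, Audit=1, Budget=2, Design=4, Ops=3, Legal=2. Each listed conflict is separated.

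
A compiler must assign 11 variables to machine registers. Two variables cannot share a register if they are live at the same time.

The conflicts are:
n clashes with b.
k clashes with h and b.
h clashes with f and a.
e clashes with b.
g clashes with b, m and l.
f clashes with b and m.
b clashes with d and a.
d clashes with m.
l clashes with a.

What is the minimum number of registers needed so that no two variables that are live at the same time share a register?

l and a conflict, so at least 2 registers are needed.
2 registers suffice: n=2, k=2, h=1, e=2, g=2, f=2, b=1, d=2, m=1, l=1, a=2. Every pair that conflicts lands in different registers.

2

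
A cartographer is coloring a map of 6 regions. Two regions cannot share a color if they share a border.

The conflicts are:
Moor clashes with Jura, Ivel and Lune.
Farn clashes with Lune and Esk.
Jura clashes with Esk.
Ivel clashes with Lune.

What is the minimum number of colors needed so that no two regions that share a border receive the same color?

Moor, Ivel, Lune are mutually in conflict, so at least 3 colors are needed.
3 colors suffice: color 1 → {Jura, Lune}; color 2 → {Moor, Farn}; color 3 → {Ivel, Esk}. Each listed conflict is separated.

3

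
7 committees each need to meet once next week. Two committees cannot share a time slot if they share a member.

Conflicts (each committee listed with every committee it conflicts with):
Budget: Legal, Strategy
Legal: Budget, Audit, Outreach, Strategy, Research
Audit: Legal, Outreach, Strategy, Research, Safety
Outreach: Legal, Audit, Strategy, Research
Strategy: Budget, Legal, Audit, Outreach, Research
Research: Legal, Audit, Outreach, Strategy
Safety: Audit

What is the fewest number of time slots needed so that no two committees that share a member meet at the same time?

5

Legal, Audit, Outreach, Strategy, Research are mutually in conflict, so at least 5 time slots are needed.
A valid assignment using 5 time slots: Budget=1, Legal=3, Audit=1, Outreach=4, Strategy=2, Research=5, Safety=2. No two conflicting committees share a time slot.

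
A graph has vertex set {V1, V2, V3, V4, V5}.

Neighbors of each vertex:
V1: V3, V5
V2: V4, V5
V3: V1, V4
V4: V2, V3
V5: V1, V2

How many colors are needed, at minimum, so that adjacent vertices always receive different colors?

3

The cycle V5-V2-V4-V3-V1-V5 has odd length 5, so it cannot be 2-colored; at least 3 colors are needed.
3 colors suffice: color 1 → {V4, V5}; color 2 → {V2, V3}; color 3 → {V1}. No two adjacent vertices share a color.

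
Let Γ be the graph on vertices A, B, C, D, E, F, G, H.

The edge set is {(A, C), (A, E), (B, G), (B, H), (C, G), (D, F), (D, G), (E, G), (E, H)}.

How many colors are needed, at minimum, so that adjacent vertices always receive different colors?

2

B and H are adjacent, so at least 2 colors are needed.
2 colors suffice: color red → {A, F, G, H}; color blue → {B, C, D, E}. No two adjacent vertices share a color.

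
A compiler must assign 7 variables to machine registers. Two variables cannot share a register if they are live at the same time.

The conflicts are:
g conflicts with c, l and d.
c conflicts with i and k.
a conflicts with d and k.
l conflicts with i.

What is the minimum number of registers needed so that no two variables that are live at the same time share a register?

3

The cycle a-d-g-c-k-a has odd length 5, so it cannot be 2-colored; at least 3 registers are needed.
3 registers suffice: register 1 → {g, a, i}; register 2 → {c, l, d}; register 3 → {k}. No two conflicting variables share a register.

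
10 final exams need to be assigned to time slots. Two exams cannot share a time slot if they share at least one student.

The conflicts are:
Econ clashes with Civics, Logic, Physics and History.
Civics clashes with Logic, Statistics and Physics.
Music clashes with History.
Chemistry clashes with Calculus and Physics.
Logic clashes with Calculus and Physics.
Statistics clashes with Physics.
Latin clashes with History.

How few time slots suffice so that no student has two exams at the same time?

Econ, Civics, Logic, Physics all conflict with each other, so at least 4 time slots are needed.
4 time slots suffice: time slot 1 → {Calculus, Physics, History}; time slot 2 → {Civics, Music, Chemistry, Latin}; time slot 3 → {Econ, Statistics}; time slot 4 → {Logic}. Every pair that conflicts lands in different time slots.

4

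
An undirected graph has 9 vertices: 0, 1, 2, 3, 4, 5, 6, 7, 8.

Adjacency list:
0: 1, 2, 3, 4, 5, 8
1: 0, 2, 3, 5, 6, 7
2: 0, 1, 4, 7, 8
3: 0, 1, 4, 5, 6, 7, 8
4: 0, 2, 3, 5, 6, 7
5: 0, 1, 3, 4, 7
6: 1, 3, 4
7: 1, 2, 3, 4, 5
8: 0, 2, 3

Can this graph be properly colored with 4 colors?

The chromatic number is 4. 0, 3, 4, 5 are mutually adjacent (a clique of size 4), so at least 4 colors are needed.
4 colors suffice: color a → {2, 3}; color b → {1, 4, 8}; color c → {0, 6, 7}; color d → {5}.
That is already a proper 4-coloring.

Yes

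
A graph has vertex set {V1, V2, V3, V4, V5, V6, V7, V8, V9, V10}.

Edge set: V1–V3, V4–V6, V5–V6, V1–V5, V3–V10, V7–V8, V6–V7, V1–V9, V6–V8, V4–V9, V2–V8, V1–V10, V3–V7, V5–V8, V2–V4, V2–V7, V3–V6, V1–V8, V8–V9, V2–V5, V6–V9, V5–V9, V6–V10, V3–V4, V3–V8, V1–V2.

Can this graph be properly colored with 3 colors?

No

V1, V2, V5, V8 are pairwise adjacent (a clique of size 4), so at least 4 colors are needed.
So 3 colors are not enough.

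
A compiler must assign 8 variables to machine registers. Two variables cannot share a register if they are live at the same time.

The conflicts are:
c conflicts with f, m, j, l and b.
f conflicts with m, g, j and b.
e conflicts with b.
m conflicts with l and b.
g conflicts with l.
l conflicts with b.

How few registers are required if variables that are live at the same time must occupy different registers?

4

c, f, m, b all conflict with each other, so at least 4 registers are needed.
Using 4 registers: c=2, f=3, e=2, m=4, g=1, j=1, l=3, b=1. Each listed conflict is separated.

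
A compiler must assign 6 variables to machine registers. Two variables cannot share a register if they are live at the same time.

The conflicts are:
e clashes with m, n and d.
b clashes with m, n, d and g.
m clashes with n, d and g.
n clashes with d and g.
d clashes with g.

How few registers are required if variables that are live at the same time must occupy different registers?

b, m, n, d, g pairwise conflict, so at least 5 registers are needed.
Using 5 registers: e=4, b=4, m=2, n=1, d=3, g=5. No two conflicting variables share a register.

5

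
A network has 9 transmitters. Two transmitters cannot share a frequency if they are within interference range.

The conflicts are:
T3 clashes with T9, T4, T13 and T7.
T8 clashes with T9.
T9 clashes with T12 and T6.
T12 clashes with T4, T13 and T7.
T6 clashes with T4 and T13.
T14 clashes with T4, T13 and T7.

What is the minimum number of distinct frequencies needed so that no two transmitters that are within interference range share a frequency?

2

T3 and T7 conflict, so at least 2 frequencies are needed.
2 frequencies suffice: T3=1, T8=1, T9=2, T12=1, T6=1, T14=1, T4=2, T13=2, T7=2. Every pair that conflicts lands in different frequencies.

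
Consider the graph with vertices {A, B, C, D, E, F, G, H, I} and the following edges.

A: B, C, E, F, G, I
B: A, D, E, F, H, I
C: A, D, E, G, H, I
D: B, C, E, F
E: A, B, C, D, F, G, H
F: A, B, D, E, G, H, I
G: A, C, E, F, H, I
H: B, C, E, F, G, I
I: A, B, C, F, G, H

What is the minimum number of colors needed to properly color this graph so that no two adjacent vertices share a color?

4

A, B, F, I form a clique, so at least 4 colors are needed.
A valid assignment using 4 colors: A=3, B=4, C=1, D=3, E=2, F=1, G=4, H=3, I=2. Every edge joins two different colors.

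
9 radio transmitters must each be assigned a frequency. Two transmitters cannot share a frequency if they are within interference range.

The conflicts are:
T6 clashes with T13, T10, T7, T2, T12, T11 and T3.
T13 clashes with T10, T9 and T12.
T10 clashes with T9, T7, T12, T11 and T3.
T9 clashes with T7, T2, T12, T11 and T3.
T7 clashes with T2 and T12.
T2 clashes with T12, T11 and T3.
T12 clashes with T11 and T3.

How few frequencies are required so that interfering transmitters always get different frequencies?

T13, T10, T9, T12 pairwise conflict, so at least 4 frequencies are needed.
4 frequencies suffice: T6=2, T13=4, T10=3, T9=2, T7=4, T2=3, T12=1, T11=4, T3=4. Every pair that conflicts lands in different frequencies.

4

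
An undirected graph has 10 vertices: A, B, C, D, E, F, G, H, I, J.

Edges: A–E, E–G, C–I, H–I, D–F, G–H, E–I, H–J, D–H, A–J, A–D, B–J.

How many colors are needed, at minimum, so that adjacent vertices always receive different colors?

3

The cycle E-A-J-H-G-E has odd length 5, so it cannot be 2-colored; at least 3 colors are needed.
3 colors suffice: color 1 → {B, C, E, F, H}; color 2 → {A, G, I}; color 3 → {D, J}. Every edge joins two different colors.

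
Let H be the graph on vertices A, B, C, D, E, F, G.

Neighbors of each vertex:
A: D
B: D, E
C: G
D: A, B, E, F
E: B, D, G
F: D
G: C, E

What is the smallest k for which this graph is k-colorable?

3

B, D, E are pairwise adjacent, so at least 3 colors are needed.
A valid assignment using 3 colors: A=2, B=3, C=2, D=1, E=2, F=2, G=1. Each edge has distinct colors on its endpoints.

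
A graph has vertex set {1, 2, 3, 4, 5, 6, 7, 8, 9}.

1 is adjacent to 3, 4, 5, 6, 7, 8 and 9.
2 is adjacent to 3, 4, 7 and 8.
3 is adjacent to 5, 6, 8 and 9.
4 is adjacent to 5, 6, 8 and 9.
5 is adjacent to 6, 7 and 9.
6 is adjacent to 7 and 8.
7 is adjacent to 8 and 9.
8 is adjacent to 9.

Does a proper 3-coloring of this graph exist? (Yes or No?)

1, 4, 6, 8 are pairwise adjacent (a clique of size 4), so at least 4 colors are needed.
So 3 colors are not enough.

No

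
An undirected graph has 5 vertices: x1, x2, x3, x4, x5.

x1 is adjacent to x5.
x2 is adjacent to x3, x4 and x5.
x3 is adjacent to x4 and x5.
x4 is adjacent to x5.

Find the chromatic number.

4

x2, x3, x4, x5 form a clique, so at least 4 colors are needed.
A valid assignment using 4 colors: x1=B, x2=B, x3=Y, x4=G, x5=R. No two adjacent vertices share a color.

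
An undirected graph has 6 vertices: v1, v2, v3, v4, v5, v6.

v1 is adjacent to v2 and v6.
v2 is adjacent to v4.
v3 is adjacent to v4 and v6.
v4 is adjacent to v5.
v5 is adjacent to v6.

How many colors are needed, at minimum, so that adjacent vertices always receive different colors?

3

The cycle v2-v4-v5-v6-v1-v2 has odd length 5, so it cannot be 2-colored; at least 3 colors are needed.
3 colors suffice: color R → {v4, v6}; color B → {v2, v3, v5}; color G → {v1}. Every edge joins two different colors.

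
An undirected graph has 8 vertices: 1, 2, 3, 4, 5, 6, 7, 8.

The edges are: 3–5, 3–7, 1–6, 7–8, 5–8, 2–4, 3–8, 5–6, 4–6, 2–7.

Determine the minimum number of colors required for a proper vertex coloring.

3

3, 5, 8 are pairwise adjacent, so at least 3 colors are needed.
One proper 3-coloring: 1=a, 2=b, 3=b, 4=a, 5=a, 6=b, 7=a, 8=c. Each edge has distinct colors on its endpoints.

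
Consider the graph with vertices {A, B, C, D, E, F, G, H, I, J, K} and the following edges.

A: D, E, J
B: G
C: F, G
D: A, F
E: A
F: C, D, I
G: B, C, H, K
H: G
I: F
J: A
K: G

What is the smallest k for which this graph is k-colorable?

G and H are adjacent, so at least 2 colors are needed.
One proper 2-coloring: A=1, B=2, C=2, D=2, E=2, F=1, G=1, H=2, I=2, J=2, K=2. No two adjacent vertices share a color.

2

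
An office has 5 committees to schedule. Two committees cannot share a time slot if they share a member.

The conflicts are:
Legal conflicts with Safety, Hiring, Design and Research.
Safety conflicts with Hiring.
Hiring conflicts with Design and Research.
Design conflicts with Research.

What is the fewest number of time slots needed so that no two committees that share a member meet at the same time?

Legal, Hiring, Design, Research are mutually in conflict, so at least 4 time slots are needed.
4 time slots suffice: time slot 1 → {Legal}; time slot 2 → {Hiring}; time slot 3 → {Safety, Design}; time slot 4 → {Research}. No two conflicting committees share a time slot.

4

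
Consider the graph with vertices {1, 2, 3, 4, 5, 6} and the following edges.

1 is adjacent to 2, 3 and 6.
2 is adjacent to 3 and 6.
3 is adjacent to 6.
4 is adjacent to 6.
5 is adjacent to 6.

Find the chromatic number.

4

1, 2, 3, 6 form a clique, so at least 4 colors are needed.
A valid assignment using 4 colors: 1=b, 2=d, 3=c, 4=b, 5=b, 6=a. Each edge has distinct colors on its endpoints.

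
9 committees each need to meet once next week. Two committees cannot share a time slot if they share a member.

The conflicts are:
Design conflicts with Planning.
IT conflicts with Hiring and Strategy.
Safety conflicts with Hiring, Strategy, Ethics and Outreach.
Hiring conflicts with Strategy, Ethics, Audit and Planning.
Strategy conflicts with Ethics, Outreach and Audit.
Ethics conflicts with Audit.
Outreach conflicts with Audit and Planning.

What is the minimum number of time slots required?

Safety, Hiring, Strategy, Ethics pairwise conflict, so at least 4 time slots are needed.
4 time slots suffice: time slot 1 → {Strategy, Planning}; time slot 2 → {Design, Hiring, Outreach}; time slot 3 → {IT, Ethics}; time slot 4 → {Safety, Audit}. Each listed conflict is separated.

4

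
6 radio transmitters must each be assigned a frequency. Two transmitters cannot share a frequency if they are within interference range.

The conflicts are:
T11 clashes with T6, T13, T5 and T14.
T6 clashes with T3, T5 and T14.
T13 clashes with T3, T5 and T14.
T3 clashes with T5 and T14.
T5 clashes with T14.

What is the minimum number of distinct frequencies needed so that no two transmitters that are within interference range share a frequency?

4

T13, T3, T5, T14 pairwise conflict, so at least 4 frequencies are needed.
4 frequencies suffice: T11=4, T6=3, T13=3, T3=4, T5=2, T14=1. Every pair that conflicts lands in different frequencies.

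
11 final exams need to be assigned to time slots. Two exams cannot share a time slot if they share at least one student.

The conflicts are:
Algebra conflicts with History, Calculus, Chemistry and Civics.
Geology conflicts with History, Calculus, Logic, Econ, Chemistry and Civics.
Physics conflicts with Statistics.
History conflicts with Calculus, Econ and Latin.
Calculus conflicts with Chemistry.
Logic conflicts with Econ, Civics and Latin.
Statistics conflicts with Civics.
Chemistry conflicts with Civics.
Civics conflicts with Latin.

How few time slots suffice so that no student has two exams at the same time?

Geology, History, Econ pairwise conflict, so at least 3 time slots are needed.
3 time slots suffice: time slot 1 → {Algebra, Geology, Statistics, Latin}; time slot 2 → {Physics, Calculus, Econ, Civics}; time slot 3 → {History, Logic, Chemistry}. Each listed conflict is separated.

3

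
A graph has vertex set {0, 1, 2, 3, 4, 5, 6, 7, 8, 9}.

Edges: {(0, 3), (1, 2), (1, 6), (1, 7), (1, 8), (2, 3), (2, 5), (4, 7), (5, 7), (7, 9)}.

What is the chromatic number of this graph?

2

1 and 2 are adjacent, so at least 2 colors are needed.
2 colors suffice: color red → {1, 3, 4, 5, 9}; color blue → {0, 2, 6, 7, 8}. No two adjacent vertices share a color.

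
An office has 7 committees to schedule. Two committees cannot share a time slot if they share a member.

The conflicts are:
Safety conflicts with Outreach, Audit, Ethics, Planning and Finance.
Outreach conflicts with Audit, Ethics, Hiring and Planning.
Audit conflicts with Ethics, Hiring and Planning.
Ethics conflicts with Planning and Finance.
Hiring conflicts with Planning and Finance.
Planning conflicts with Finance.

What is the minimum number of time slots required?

5

Safety, Outreach, Audit, Ethics, Planning are mutually in conflict, so at least 5 time slots are needed.
5 time slots suffice: Safety=4, Outreach=3, Audit=2, Ethics=5, Hiring=4, Planning=1, Finance=2. Every pair that conflicts lands in different time slots.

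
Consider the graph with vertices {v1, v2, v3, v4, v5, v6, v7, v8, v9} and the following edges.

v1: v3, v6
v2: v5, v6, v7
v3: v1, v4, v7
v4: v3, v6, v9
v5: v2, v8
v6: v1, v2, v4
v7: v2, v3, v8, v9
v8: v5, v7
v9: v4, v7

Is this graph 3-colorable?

The chromatic number is 3. The cycle v2-v6-v1-v3-v7-v2 has odd length 5, so it cannot be 2-colored; at least 3 colors are needed.
One proper 3-coloring: v1=1, v2=2, v3=2, v4=1, v5=1, v6=3, v7=1, v8=2, v9=2.
That is already a proper 3-coloring.

Yes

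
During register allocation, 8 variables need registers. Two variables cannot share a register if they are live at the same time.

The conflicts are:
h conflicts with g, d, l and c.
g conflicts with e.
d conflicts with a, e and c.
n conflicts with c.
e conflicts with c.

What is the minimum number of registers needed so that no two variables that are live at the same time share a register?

3

d, e, c all conflict with each other, so at least 3 registers are needed.
3 registers suffice: register 1 → {g, d, n, l}; register 2 → {a, c}; register 3 → {h, e}. Each listed conflict is separated.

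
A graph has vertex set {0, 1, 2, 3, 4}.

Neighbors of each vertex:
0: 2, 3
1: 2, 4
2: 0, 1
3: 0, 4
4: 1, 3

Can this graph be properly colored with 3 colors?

The chromatic number is 3. The cycle 4-1-2-0-3-4 has odd length 5, so it cannot be 2-colored; at least 3 colors are needed.
3 colors suffice: color red → {2, 3}; color blue → {0, 4}; color green → {1}.
That is already a proper 3-coloring.

Yes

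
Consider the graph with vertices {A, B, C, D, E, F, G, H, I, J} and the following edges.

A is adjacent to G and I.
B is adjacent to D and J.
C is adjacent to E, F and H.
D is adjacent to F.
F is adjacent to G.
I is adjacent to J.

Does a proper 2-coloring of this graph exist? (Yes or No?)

No

The cycle J-I-A-G-F-D-B-J has odd length 7, so it cannot be 2-colored; at least 3 colors are needed.
So 2 colors are not enough.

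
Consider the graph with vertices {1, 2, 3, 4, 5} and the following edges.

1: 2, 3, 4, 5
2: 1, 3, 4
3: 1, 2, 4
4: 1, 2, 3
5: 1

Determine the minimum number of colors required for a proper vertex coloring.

4

1, 2, 3, 4 form a clique, so at least 4 colors are needed.
4 colors suffice: color a → {1}; color b → {4, 5}; color c → {2}; color d → {3}. No two adjacent vertices share a color.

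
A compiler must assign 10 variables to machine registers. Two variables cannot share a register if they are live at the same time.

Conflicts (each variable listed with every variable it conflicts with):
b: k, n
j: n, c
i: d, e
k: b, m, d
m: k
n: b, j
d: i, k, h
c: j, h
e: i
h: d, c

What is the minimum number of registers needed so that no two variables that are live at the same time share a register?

3

The cycle j-c-h-d-k-b-n-j has odd length 7, so it cannot be 2-colored; at least 3 registers are needed.
A valid assignment using 3 registers: b=2, j=1, i=1, k=1, m=2, n=3, d=2, c=2, e=2, h=1. Each listed conflict is separated.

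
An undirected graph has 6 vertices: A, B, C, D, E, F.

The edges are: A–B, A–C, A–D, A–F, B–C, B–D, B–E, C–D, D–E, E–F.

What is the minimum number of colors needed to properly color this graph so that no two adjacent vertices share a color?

4

A, B, C, D are pairwise adjacent (a clique of size 4), so at least 4 colors are needed.
4 colors suffice: color 1 → {D, F}; color 2 → {B}; color 3 → {A, E}; color 4 → {C}. No two adjacent vertices share a color.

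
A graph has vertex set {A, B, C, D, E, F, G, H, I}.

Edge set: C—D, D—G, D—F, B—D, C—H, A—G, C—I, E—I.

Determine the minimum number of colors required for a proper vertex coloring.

C and I are adjacent, so at least 2 colors are needed.
One proper 2-coloring: A=1, B=2, C=2, D=1, E=2, F=2, G=2, H=1, I=1. No two adjacent vertices share a color.

2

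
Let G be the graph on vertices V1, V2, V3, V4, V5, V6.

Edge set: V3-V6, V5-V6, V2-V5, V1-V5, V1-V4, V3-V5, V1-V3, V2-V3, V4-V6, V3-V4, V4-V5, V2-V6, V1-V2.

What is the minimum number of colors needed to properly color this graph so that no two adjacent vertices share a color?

V1, V3, V4, V5 form a clique, so at least 4 colors are needed.
4 colors suffice: V1=3, V2=4, V3=1, V4=4, V5=2, V6=3. Each edge has distinct colors on its endpoints.

4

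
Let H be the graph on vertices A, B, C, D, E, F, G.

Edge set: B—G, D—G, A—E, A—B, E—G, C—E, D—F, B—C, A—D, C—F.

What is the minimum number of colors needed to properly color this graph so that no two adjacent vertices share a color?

3

The cycle F-C-B-A-D-F has odd length 5, so it cannot be 2-colored; at least 3 colors are needed.
3 colors suffice: color red → {B, D, E}; color blue → {A, C, G}; color green → {F}. Every edge joins two different colors.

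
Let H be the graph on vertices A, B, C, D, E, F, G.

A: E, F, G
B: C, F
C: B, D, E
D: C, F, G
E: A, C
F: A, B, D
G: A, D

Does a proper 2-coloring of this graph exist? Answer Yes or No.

The cycle D-C-E-A-G-D has odd length 5, so it cannot be 2-colored; at least 3 colors are needed.
So 2 colors are not enough.

No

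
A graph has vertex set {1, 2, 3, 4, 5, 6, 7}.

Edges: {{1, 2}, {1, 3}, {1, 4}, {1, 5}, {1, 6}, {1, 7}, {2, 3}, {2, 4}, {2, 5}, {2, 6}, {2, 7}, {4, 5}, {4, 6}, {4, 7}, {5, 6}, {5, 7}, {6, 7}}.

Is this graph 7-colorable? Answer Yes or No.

Yes

The chromatic number is 6. 1, 2, 4, 5, 6, 7 are pairwise adjacent (a clique of size 6), so at least 6 colors are needed.
6 colors suffice: color red → {2}; color blue → {1}; color green → {3, 5}; color yellow → {4}; color purple → {7}; color orange → {6}.
Since 7 ≥ 6, a proper 7-coloring certainly exists.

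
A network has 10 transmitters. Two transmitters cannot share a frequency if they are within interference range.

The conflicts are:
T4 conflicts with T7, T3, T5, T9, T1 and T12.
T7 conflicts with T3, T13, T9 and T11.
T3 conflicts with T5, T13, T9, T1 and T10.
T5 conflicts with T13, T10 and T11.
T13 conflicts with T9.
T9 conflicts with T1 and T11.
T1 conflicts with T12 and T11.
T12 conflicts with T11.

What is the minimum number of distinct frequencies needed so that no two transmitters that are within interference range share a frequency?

T4, T7, T3, T9 pairwise conflict, so at least 4 frequencies are needed.
4 frequencies suffice: frequency 1 → {T3, T11}; frequency 2 → {T4, T13, T10}; frequency 3 → {T5, T9, T12}; frequency 4 → {T7, T1}. No two conflicting transmitters share a frequency.

4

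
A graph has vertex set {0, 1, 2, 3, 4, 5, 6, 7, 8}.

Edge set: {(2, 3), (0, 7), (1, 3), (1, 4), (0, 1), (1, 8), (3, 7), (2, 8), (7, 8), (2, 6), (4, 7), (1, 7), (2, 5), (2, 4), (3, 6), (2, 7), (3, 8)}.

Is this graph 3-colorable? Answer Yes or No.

No

2, 3, 7, 8 are mutually adjacent (a clique of size 4), so at least 4 colors are needed.
So 3 colors are not enough.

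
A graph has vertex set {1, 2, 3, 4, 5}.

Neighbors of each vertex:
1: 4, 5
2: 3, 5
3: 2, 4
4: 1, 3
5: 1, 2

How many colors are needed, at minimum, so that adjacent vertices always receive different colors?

The cycle 3-4-1-5-2-3 has odd length 5, so it cannot be 2-colored; at least 3 colors are needed.
3 colors suffice: color red → {1, 3}; color blue → {4, 5}; color green → {2}. No two adjacent vertices share a color.

3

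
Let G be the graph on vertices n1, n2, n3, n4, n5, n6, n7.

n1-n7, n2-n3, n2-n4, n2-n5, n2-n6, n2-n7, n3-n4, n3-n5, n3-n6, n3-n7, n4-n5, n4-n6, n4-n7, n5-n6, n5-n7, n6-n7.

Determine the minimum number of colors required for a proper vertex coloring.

n2, n3, n4, n5, n6, n7 form a clique, so at least 6 colors are needed.
One proper 6-coloring: n1=2, n2=4, n3=3, n4=2, n5=6, n6=5, n7=1. No two adjacent vertices share a color.

6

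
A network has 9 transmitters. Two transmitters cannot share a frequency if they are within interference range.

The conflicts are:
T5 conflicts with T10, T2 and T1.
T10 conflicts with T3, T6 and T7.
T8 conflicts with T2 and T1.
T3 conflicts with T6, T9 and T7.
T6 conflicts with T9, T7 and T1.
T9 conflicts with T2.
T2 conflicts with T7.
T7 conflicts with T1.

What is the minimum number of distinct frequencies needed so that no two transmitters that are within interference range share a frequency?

T10, T3, T6, T7 are mutually in conflict, so at least 4 frequencies are needed.
4 frequencies suffice: frequency 1 → {T5, T8, T9, T7}; frequency 2 → {T6, T2}; frequency 3 → {T10, T1}; frequency 4 → {T3}. Each listed conflict is separated.

4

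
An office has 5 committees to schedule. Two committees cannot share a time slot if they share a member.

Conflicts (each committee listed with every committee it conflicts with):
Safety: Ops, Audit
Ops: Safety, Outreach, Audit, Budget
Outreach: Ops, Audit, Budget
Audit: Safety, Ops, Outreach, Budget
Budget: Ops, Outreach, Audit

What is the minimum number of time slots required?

4

Ops, Outreach, Audit, Budget all conflict with each other, so at least 4 time slots are needed.
Using 4 time slots: Safety=3, Ops=2, Outreach=3, Audit=1, Budget=4. No two conflicting committees share a time slot.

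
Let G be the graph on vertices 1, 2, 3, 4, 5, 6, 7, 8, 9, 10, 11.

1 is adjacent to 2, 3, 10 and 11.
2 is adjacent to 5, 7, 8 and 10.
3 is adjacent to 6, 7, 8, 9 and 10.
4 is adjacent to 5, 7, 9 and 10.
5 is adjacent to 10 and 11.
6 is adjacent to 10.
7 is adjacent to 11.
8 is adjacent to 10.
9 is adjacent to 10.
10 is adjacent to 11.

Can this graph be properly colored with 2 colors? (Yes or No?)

No

2, 8, 10 are pairwise adjacent, so at least 3 colors are needed.
So 2 colors are not enough.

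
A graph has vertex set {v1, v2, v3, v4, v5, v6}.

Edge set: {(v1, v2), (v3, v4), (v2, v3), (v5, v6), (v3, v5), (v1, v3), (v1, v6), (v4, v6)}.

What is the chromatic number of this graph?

3

v1, v2, v3 are mutually adjacent, so at least 3 colors are needed.
One proper 3-coloring: v1=blue, v2=green, v3=red, v4=blue, v5=blue, v6=red. No two adjacent vertices share a color.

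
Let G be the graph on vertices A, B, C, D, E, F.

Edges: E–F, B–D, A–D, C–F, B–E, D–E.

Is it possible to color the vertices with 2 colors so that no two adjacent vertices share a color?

No

B, D, E are mutually adjacent, so at least 3 colors are needed.
So 2 colors are not enough.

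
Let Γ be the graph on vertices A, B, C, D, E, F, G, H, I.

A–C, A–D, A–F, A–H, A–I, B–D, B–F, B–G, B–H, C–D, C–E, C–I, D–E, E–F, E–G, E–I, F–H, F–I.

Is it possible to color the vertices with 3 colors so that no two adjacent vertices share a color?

Yes

The chromatic number is 3. C, E, I form a triangle, so at least 3 colors are needed.
3 colors suffice: color 1 → {A, B, E}; color 2 → {C, F, G}; color 3 → {D, H, I}.
That is already a proper 3-coloring.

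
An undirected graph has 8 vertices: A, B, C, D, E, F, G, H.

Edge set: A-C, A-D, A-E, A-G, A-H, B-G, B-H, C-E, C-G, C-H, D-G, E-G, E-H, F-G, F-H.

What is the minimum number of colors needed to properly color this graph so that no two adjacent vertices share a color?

A, C, E, H are pairwise adjacent (a clique of size 4), so at least 4 colors are needed.
One proper 4-coloring: A=2, B=2, C=4, D=3, E=3, F=2, G=1, H=1. Every edge joins two different colors.

4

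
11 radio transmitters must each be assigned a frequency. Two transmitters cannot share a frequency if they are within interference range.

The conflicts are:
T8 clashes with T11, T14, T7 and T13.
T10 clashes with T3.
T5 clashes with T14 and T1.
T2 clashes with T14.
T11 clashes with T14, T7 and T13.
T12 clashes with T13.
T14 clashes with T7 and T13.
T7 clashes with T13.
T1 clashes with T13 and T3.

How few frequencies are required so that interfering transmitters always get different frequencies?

5

T8, T11, T14, T7, T13 all conflict with each other, so at least 5 frequencies are needed.
A valid assignment using 5 frequencies: T8=4, T10=2, T5=1, T2=1, T11=5, T12=2, T14=2, T7=3, T1=2, T13=1, T3=1. No two conflicting transmitters share a frequency.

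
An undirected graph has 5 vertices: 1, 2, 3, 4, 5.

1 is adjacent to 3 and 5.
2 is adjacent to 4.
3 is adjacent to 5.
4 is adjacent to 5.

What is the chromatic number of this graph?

1, 3, 5 form a triangle, so at least 3 colors are needed.
3 colors suffice: color a → {2, 5}; color b → {3, 4}; color c → {1}. No two adjacent vertices share a color.

3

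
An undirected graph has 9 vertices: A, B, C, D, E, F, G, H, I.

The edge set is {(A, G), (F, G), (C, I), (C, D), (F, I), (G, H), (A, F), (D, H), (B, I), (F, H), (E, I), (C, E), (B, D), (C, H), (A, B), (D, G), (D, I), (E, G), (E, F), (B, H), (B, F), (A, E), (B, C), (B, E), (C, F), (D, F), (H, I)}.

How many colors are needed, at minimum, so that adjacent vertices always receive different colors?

B, C, D, F, H, I are mutually adjacent (a clique of size 6), so at least 6 colors are needed.
6 colors suffice: color 1 → {F}; color 2 → {B, G}; color 3 → {E, H}; color 4 → {A, C}; color 5 → {I}; color 6 → {D}. No two adjacent vertices share a color.

6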